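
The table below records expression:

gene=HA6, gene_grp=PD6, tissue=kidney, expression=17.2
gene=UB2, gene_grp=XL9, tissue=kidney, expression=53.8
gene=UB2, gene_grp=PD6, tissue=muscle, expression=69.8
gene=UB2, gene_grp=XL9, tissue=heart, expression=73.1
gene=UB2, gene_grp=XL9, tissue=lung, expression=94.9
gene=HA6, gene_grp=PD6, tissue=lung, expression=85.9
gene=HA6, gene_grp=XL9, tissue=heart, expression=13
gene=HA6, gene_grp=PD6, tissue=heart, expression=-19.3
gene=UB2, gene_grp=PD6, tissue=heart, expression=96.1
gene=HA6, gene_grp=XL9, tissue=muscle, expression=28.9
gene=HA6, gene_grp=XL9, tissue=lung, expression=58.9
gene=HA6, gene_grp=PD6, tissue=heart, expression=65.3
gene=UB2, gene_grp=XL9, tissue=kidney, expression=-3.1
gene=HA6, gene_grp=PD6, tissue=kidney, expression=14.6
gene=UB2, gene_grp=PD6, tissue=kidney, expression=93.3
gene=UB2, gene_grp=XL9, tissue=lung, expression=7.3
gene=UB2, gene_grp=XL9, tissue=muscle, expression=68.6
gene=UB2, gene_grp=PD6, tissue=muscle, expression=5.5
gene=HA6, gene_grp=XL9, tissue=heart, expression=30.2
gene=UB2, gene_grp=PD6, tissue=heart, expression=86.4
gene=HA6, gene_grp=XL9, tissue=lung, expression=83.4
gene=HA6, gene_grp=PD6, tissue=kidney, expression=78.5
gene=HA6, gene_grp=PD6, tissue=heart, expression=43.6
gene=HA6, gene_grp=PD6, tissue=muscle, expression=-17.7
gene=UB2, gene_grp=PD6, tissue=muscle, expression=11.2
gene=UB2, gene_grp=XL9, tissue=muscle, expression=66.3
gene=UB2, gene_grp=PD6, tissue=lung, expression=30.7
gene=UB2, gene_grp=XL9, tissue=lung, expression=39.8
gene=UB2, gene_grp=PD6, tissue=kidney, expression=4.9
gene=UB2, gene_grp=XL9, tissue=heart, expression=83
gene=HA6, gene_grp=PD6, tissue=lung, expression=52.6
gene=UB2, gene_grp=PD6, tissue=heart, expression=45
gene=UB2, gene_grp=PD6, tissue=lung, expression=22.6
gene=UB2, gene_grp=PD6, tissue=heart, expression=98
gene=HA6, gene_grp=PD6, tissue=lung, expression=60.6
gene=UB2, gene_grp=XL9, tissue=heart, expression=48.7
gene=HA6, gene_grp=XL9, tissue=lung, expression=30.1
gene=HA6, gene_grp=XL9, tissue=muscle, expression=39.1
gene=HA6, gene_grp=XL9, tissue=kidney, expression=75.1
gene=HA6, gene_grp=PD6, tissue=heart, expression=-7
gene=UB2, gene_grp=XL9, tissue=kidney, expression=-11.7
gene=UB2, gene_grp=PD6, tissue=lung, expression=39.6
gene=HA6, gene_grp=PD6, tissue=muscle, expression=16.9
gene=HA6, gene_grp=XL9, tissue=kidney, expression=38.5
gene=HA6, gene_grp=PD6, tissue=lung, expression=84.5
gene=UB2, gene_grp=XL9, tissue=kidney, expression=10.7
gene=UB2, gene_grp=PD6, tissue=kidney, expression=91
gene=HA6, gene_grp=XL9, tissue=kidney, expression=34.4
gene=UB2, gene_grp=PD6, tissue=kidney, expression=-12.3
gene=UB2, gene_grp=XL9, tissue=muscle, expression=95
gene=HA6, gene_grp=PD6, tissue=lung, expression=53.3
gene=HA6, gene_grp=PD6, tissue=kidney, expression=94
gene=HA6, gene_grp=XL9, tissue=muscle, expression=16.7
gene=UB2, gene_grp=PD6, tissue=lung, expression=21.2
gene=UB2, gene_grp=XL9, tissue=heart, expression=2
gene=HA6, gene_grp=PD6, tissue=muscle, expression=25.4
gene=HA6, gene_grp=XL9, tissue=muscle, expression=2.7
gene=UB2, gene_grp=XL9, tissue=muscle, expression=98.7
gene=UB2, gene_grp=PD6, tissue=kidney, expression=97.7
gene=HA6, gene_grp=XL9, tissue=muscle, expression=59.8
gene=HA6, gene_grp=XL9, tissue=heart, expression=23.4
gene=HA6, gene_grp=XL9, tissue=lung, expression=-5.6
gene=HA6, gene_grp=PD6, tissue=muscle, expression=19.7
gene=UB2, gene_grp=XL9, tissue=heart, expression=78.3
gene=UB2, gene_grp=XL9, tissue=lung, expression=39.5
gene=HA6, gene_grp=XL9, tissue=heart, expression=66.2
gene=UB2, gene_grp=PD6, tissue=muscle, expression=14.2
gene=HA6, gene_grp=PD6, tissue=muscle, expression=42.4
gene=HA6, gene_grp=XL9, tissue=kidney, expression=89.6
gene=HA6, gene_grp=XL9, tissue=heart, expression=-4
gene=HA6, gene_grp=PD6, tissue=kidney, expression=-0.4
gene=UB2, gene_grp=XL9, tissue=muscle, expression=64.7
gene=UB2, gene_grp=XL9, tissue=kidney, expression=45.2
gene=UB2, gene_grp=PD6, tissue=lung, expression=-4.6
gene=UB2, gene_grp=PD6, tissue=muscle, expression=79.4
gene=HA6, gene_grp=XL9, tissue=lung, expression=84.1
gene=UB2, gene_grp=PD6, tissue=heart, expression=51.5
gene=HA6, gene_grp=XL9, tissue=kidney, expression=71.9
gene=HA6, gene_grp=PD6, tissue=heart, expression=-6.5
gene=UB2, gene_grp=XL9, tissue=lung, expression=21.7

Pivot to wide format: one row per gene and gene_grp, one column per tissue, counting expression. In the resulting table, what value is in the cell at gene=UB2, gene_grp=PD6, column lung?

5

Rows with gene=UB2, gene_grp=PD6 and tissue=lung: expression values are 30.7, 22.6, 39.6, 21.2, -4.6.
5 rows match — count = 5.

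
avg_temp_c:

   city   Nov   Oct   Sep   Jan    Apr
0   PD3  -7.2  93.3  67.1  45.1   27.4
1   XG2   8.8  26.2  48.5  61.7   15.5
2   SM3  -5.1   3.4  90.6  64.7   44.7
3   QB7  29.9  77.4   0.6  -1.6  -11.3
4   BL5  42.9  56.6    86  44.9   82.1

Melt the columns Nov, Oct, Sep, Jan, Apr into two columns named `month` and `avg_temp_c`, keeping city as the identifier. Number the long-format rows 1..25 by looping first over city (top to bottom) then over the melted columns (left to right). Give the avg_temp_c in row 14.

64.7

25 rows total (5 × 5). Row 14: index ⌊(14-1)/5⌋ = 2 into city → SM3; (14-1) mod 5 = 3 into the melted columns → Jan.
So row 14 is (SM3, Jan, 64.7); avg_temp_c = 64.7.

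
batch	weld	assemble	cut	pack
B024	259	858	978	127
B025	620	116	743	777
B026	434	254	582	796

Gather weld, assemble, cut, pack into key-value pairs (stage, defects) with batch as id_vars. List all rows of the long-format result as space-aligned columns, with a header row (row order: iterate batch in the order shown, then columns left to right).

Each (batch, column) pair becomes one row: 3 × 4 = 12 rows.
For example, (B024, weld) → defects=259.

batch  stage     defects
B024   weld      259    
B024   assemble  858    
B024   cut       978    
B024   pack      127    
B025   weld      620    
B025   assemble  116    
B025   cut       743    
B025   pack      777    
B026   weld      434    
B026   assemble  254    
B026   cut       582    
B026   pack      796    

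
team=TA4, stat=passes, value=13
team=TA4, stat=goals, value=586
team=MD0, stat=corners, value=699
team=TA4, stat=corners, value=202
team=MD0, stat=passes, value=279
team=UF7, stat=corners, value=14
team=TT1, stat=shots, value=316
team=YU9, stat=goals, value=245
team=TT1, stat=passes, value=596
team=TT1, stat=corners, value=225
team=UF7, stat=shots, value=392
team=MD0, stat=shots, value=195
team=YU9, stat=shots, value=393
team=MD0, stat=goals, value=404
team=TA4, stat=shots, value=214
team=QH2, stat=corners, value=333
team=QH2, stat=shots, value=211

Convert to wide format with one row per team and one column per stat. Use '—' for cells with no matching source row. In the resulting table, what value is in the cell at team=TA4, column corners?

The long row with team=TA4, stat=corners has value=202.

202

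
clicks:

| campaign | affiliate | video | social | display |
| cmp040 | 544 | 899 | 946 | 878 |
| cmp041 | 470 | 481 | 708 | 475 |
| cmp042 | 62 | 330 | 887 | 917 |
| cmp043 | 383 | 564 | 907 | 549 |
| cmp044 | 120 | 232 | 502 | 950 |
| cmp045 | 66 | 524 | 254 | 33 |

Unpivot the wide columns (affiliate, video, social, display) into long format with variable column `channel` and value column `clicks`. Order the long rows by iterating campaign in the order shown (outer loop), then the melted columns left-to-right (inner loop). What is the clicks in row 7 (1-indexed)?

24 rows total (6 × 4). Row 7: index ⌊(7-1)/4⌋ = 1 into campaign → cmp041; (7-1) mod 4 = 2 into the melted columns → social.
So row 7 is (cmp041, social, 708); clicks = 708.

708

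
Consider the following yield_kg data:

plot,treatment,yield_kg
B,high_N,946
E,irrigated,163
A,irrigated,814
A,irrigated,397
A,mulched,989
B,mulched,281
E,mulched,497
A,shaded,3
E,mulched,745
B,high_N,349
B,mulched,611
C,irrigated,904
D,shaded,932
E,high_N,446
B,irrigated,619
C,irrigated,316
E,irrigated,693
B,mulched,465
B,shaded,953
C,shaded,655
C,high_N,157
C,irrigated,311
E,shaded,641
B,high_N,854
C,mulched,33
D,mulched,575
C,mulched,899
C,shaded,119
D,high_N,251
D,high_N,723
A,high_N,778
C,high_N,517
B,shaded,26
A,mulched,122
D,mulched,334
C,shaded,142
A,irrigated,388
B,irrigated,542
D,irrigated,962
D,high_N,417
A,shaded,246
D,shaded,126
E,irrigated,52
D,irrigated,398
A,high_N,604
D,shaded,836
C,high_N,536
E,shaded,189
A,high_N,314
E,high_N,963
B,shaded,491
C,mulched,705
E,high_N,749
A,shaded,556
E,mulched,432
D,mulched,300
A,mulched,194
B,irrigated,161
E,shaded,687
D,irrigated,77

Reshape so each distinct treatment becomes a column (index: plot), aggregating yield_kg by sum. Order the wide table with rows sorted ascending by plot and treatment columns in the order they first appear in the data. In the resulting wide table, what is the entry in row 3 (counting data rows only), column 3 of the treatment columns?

With rows sorted ascending by plot, row 3 is plot=C. treatment columns in first-appearance order: high_N, irrigated, mulched, shaded; column 3 is mulched.
Long rows with plot=C, treatment=mulched: 33 + 899 + 705 = 1637.

1637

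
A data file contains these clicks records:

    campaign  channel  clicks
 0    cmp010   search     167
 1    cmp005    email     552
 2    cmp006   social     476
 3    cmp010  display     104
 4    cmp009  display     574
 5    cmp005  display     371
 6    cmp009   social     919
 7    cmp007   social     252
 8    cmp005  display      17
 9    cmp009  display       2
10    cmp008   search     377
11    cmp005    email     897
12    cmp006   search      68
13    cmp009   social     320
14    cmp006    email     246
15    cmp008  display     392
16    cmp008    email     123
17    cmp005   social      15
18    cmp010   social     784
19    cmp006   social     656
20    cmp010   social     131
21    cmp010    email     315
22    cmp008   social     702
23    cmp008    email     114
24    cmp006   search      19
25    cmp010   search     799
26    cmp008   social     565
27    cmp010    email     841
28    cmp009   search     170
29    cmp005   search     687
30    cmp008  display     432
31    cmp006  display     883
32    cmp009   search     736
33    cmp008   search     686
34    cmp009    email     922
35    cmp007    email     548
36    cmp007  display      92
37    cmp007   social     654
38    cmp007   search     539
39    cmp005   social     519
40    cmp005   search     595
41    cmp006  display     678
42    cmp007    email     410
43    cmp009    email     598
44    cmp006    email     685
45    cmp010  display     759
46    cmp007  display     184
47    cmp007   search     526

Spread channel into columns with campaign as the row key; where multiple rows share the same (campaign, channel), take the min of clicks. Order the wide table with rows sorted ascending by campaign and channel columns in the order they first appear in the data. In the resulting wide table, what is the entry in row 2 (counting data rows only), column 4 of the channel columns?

678

With rows sorted ascending by campaign, row 2 is campaign=cmp006. channel columns in first-appearance order: search, email, social, display; column 4 is display.
Long rows with campaign=cmp006, channel=display: min(883, 678) = 678.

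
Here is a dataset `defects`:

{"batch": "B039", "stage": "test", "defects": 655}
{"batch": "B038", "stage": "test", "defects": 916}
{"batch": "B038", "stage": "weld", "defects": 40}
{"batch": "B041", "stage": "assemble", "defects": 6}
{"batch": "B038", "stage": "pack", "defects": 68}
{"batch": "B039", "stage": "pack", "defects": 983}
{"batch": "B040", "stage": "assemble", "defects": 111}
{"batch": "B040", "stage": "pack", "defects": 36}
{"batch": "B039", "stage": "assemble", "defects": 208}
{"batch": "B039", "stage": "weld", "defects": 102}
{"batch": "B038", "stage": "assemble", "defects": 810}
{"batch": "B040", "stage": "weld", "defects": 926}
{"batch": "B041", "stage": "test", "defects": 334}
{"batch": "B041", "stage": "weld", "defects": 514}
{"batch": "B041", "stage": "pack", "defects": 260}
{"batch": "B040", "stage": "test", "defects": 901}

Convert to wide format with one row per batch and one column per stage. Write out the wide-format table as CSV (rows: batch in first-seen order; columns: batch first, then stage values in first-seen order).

batch,test,weld,assemble,pack
B039,655,102,208,983
B038,916,40,810,68
B041,334,514,6,260
B040,901,926,111,36

Columns: batch plus the 4 distinct stage values (test, weld, assemble, pack).
For example, row B039 column test takes defects=655 from the long row (B039, test).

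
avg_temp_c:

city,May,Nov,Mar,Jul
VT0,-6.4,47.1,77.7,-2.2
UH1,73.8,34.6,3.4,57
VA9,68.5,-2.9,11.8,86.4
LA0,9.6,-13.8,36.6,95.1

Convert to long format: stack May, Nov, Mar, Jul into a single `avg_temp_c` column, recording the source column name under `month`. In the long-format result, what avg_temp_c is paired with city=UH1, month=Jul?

Unpivoting turns each (city, wide-column) pair into one long row.
The wide cell at row UH1, column Jul holds 57, so the long row (UH1, Jul) has avg_temp_c=57.

57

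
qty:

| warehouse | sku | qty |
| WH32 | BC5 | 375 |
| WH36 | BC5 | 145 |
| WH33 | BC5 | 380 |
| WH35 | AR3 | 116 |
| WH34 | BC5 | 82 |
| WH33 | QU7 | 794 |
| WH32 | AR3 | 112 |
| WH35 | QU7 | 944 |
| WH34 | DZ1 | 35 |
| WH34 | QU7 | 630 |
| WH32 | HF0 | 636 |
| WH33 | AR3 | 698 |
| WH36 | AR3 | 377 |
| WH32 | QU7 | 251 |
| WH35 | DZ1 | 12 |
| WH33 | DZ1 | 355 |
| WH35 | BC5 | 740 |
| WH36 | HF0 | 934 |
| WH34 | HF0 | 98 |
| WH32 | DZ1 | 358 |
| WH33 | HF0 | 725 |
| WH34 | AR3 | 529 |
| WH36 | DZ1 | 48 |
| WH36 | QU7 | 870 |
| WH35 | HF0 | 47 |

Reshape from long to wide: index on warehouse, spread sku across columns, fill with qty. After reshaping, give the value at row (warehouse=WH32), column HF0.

636

Wide layout: rows indexed by warehouse, columns are the 5 distinct sku values (BC5, AR3, QU7, DZ1, HF0).
Cell (warehouse=WH32, sku=HF0) draws from the long row where warehouse=WH32 and sku=HF0, which has qty=636.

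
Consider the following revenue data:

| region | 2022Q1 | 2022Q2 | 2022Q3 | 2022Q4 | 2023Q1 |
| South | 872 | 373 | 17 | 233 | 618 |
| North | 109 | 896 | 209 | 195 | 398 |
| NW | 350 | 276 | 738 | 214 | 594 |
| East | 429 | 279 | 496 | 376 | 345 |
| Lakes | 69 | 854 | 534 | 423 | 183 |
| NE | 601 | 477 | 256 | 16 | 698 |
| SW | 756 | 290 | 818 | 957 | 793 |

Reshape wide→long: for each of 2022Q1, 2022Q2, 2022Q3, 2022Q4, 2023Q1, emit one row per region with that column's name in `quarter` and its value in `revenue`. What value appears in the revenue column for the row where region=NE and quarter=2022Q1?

Unpivoting turns each (region, wide-column) pair into one long row.
The wide cell at row NE, column 2022Q1 holds 601, so the long row (NE, 2022Q1) has revenue=601.

601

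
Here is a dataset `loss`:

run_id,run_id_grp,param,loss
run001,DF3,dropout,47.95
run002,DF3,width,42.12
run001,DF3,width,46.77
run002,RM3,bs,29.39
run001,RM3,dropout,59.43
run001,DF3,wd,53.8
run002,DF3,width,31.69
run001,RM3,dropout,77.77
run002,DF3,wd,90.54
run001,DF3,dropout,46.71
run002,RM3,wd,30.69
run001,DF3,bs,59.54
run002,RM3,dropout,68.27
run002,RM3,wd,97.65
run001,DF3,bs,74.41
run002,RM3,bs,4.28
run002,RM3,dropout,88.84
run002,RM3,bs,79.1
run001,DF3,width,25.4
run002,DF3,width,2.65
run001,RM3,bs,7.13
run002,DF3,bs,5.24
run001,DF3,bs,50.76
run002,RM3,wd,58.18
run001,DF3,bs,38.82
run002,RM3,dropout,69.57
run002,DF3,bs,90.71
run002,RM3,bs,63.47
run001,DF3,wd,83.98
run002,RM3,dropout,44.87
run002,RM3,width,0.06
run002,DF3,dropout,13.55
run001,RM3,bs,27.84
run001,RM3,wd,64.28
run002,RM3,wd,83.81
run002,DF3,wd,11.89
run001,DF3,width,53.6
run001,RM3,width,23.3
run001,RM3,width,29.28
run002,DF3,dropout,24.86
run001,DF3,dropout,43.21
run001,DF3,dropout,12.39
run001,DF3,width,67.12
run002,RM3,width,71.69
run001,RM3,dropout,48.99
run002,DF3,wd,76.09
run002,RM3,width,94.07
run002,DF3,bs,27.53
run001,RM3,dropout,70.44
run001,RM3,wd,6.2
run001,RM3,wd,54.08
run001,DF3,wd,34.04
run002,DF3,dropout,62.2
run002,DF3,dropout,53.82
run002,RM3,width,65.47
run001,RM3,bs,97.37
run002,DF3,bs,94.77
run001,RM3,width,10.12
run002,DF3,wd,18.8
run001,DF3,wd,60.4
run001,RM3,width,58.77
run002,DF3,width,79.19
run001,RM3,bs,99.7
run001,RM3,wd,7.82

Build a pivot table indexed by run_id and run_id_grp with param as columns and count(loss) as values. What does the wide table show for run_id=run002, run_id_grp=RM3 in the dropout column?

Rows with run_id=run002, run_id_grp=RM3 and param=dropout: loss values are 68.27, 88.84, 69.57, 44.87.
4 rows match — count = 4.

4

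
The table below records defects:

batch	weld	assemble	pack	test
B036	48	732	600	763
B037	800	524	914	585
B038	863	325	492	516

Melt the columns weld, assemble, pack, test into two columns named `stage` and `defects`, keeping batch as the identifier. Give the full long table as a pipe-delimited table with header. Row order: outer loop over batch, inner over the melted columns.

| batch | stage | defects |
| B036 | weld | 48 |
| B036 | assemble | 732 |
| B036 | pack | 600 |
| B036 | test | 763 |
| B037 | weld | 800 |
| B037 | assemble | 524 |
| B037 | pack | 914 |
| B037 | test | 585 |
| B038 | weld | 863 |
| B038 | assemble | 325 |
| B038 | pack | 492 |
| B038 | test | 516 |

Each (batch, column) pair becomes one row: 3 × 4 = 12 rows.
For example, (B036, weld) → defects=48.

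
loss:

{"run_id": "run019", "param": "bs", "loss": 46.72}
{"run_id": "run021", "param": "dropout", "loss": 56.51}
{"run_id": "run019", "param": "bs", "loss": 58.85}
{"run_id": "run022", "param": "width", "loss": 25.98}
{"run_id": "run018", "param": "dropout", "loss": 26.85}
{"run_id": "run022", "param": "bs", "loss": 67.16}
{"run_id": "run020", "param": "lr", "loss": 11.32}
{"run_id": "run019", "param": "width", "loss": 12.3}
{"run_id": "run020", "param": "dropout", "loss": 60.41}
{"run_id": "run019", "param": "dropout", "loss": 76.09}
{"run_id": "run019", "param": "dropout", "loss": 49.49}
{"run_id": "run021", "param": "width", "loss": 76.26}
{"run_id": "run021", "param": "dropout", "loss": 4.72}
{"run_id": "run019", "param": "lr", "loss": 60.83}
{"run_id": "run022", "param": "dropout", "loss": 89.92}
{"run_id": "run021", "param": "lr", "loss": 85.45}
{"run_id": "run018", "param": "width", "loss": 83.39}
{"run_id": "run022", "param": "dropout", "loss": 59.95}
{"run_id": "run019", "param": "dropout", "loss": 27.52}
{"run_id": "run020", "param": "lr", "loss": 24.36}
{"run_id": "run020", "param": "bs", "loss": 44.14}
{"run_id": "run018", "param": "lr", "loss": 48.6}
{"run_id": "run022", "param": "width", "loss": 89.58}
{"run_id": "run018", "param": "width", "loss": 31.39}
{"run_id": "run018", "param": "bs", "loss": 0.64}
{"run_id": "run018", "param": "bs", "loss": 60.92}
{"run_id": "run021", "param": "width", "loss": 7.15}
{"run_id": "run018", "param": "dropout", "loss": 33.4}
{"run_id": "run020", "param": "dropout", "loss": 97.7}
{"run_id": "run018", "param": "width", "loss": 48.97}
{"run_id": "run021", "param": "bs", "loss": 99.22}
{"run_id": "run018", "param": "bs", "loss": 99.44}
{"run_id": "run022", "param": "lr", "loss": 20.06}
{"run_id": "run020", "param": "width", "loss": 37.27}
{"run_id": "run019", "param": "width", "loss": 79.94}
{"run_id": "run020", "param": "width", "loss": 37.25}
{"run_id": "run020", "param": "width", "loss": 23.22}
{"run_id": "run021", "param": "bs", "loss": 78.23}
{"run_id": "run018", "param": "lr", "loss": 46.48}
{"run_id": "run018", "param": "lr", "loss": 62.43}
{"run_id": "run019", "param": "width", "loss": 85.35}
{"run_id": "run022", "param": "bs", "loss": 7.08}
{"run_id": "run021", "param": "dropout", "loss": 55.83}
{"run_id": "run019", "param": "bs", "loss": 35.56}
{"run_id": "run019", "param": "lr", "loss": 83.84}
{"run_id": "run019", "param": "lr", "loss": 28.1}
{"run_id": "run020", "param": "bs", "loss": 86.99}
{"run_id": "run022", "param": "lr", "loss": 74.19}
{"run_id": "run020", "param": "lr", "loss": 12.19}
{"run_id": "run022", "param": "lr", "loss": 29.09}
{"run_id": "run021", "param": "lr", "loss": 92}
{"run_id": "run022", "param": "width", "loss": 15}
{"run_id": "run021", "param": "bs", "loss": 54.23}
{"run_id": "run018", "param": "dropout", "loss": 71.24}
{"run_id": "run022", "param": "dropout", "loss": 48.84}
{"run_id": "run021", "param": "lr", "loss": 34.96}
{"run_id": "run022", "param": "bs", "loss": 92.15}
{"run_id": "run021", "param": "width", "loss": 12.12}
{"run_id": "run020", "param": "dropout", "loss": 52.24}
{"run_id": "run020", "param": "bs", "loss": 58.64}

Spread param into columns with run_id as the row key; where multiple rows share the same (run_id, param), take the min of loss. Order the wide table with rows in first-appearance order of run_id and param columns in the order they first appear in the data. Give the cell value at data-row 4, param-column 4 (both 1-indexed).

46.48

With rows in first-appearance order of run_id, row 4 is run_id=run018. param columns in first-appearance order: bs, dropout, width, lr; column 4 is lr.
Long rows with run_id=run018, param=lr: min(48.6, 46.48, 62.43) = 46.48.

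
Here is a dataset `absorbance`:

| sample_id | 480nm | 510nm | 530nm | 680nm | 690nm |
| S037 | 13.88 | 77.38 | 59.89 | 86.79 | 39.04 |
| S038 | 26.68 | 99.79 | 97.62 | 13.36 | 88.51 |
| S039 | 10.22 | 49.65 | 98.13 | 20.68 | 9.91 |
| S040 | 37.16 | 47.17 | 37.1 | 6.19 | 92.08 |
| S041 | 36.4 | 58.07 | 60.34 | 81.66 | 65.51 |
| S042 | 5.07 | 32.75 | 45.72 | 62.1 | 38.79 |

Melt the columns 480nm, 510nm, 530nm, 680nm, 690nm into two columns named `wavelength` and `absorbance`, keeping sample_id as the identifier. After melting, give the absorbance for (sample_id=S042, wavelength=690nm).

Unpivoting turns each (sample_id, wide-column) pair into one long row.
The wide cell at row S042, column 690nm holds 38.79, so the long row (S042, 690nm) has absorbance=38.79.

38.79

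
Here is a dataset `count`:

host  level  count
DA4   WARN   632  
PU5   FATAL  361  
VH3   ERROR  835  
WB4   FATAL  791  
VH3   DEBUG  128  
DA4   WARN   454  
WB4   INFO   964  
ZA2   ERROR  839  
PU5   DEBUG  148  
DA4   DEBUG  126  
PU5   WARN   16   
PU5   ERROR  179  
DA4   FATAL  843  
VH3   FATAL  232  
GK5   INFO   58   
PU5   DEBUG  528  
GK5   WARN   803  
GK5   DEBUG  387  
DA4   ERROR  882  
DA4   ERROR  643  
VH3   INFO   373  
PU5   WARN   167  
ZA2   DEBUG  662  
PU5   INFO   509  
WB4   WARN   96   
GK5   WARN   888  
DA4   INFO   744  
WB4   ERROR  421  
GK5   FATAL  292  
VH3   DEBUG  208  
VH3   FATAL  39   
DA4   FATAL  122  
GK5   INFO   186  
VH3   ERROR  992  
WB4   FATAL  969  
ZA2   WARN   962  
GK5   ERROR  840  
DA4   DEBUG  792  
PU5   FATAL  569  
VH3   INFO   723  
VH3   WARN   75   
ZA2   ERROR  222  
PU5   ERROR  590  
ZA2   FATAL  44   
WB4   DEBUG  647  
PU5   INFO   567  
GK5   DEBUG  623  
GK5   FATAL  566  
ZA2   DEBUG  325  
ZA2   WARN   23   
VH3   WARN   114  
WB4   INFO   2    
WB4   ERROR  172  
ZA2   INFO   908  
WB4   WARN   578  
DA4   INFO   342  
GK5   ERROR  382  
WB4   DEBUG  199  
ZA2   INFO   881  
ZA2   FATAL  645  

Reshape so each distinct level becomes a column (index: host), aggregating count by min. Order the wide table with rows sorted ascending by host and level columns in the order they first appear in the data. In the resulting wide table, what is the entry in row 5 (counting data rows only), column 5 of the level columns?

With rows sorted ascending by host, row 5 is host=WB4. level columns in first-appearance order: WARN, FATAL, ERROR, DEBUG, INFO; column 5 is INFO.
Long rows with host=WB4, level=INFO: min(964, 2) = 2.

2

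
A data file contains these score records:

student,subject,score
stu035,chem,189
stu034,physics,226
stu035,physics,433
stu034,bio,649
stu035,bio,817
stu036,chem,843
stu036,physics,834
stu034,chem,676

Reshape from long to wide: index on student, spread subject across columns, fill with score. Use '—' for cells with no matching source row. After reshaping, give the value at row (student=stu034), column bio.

649

The long row with student=stu034, subject=bio has score=649.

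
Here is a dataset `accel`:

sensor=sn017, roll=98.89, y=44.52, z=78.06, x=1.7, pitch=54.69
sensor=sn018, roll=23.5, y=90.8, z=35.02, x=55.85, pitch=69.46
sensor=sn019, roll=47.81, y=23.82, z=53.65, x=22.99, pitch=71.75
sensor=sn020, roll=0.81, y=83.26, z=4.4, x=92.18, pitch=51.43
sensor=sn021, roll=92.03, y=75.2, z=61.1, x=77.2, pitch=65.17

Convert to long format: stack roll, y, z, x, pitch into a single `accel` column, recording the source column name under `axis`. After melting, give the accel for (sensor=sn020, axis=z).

4.4

Unpivoting turns each (sensor, wide-column) pair into one long row.
The wide cell at row sn020, column z holds 4.4, so the long row (sn020, z) has accel=4.4.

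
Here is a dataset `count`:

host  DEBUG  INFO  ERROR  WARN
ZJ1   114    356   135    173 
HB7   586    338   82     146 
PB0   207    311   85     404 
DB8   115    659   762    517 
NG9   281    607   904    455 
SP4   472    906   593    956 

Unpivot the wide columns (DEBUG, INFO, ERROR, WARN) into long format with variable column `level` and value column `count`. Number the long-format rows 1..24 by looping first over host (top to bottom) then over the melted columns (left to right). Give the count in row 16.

24 rows total (6 × 4). Row 16: index ⌊(16-1)/4⌋ = 3 into host → DB8; (16-1) mod 4 = 3 into the melted columns → WARN.
So row 16 is (DB8, WARN, 517); count = 517.

517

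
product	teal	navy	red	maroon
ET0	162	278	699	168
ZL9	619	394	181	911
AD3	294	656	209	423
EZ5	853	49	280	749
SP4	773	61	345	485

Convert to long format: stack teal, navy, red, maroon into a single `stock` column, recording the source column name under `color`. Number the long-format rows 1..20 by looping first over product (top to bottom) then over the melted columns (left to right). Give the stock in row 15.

20 rows total (5 × 4). Row 15: index ⌊(15-1)/4⌋ = 3 into product → EZ5; (15-1) mod 4 = 2 into the melted columns → red.
So row 15 is (EZ5, red, 280); stock = 280.

280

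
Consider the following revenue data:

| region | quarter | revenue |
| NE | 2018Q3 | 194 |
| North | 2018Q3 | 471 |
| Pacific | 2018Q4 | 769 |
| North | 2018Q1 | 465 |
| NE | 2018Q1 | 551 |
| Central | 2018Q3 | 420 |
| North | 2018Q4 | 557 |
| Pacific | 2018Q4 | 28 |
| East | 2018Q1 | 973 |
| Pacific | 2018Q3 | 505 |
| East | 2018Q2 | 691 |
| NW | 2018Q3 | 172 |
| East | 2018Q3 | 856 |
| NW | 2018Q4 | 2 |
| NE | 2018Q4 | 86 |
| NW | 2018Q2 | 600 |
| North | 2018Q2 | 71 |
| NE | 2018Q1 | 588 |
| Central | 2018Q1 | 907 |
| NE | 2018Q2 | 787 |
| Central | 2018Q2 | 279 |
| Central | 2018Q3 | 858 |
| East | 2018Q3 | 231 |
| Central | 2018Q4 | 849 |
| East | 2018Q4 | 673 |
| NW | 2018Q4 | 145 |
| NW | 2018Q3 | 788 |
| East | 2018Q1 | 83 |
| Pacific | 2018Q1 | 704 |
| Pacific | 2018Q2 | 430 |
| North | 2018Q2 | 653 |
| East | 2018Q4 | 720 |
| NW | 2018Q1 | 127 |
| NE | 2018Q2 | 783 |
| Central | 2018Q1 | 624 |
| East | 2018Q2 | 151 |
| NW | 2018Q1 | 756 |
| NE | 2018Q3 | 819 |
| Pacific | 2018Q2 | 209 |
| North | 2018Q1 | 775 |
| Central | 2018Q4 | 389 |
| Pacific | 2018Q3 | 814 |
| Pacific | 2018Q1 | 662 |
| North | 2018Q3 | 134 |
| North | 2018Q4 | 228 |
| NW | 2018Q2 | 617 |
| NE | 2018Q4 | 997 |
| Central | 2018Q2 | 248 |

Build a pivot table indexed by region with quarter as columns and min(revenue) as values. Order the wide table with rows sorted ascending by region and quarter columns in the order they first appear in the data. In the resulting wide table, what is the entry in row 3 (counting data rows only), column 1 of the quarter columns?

194

With rows sorted ascending by region, row 3 is region=NE. quarter columns in first-appearance order: 2018Q3, 2018Q4, 2018Q1, 2018Q2; column 1 is 2018Q3.
Long rows with region=NE, quarter=2018Q3: min(194, 819) = 194.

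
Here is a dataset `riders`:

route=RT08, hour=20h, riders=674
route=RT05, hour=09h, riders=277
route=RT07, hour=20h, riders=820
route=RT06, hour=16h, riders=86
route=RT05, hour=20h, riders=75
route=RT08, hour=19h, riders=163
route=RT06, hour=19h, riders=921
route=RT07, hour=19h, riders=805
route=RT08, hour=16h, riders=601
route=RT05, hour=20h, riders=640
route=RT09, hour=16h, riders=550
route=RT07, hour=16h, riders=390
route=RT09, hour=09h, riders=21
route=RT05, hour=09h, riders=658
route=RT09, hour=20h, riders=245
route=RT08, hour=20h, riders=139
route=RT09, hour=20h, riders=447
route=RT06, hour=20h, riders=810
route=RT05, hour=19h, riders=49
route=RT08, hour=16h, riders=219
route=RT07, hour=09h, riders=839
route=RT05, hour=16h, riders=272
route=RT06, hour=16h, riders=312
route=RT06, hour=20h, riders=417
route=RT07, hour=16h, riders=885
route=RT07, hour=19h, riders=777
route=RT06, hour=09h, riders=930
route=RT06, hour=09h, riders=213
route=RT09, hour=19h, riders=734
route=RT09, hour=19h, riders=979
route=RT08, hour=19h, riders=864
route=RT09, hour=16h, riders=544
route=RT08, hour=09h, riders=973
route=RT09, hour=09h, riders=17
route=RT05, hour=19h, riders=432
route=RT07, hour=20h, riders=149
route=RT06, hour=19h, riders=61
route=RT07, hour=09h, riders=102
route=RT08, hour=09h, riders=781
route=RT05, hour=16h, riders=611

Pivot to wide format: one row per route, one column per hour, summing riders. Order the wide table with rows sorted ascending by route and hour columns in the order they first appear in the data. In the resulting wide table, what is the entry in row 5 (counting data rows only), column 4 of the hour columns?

With rows sorted ascending by route, row 5 is route=RT09. hour columns in first-appearance order: 20h, 09h, 16h, 19h; column 4 is 19h.
Long rows with route=RT09, hour=19h: 734 + 979 = 1713.

1713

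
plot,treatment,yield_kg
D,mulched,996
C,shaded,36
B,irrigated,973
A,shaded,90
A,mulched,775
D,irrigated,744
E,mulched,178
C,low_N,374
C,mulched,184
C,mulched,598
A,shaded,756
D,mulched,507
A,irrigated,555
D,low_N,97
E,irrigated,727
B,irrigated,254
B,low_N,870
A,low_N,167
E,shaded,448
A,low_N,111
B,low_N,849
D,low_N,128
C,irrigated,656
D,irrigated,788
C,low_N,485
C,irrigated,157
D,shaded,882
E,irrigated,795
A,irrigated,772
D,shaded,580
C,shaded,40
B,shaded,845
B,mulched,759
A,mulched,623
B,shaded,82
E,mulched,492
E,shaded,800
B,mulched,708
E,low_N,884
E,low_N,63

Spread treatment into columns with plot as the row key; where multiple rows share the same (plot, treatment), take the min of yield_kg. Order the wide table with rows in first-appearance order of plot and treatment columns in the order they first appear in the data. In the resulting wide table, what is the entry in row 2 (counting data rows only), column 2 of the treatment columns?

36

With rows in first-appearance order of plot, row 2 is plot=C. treatment columns in first-appearance order: mulched, shaded, irrigated, low_N; column 2 is shaded.
Long rows with plot=C, treatment=shaded: min(36, 40) = 36.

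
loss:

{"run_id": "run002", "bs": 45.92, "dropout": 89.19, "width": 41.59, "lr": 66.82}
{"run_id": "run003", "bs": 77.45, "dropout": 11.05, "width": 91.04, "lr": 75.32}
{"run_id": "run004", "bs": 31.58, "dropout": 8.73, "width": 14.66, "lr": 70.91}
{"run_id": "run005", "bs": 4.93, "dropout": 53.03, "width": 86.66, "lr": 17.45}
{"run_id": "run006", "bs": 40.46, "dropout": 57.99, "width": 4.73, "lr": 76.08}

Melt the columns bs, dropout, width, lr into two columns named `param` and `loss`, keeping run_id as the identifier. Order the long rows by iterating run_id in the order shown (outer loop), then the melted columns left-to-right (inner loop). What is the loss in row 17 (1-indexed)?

20 rows total (5 × 4). Row 17: index ⌊(17-1)/4⌋ = 4 into run_id → run006; (17-1) mod 4 = 0 into the melted columns → bs.
So row 17 is (run006, bs, 40.46); loss = 40.46.

40.46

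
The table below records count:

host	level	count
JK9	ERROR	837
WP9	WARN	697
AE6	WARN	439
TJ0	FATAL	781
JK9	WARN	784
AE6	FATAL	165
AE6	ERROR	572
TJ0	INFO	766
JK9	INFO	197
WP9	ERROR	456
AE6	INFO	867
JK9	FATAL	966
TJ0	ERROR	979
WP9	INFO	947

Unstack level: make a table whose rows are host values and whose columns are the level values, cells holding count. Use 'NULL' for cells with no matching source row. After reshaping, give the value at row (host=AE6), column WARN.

The long row with host=AE6, level=WARN has count=439.

439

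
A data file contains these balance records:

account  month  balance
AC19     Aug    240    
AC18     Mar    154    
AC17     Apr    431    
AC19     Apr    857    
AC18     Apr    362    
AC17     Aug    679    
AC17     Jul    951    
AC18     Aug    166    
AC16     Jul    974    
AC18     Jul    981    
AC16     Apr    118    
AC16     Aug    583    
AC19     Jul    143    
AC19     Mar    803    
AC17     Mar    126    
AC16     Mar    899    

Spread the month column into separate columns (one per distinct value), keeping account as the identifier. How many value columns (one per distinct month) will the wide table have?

4 distinct month values: Jul, Mar, Apr, Aug.

4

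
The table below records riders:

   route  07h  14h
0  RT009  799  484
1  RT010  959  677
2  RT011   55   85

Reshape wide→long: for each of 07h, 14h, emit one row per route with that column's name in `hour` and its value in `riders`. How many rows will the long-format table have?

6

3 route values × 2 melted columns = 6 rows.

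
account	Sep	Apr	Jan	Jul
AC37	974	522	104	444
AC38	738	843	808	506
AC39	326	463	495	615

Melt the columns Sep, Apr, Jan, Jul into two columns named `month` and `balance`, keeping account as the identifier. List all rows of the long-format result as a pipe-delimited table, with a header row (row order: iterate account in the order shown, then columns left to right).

| account | month | balance |
| AC37 | Sep | 974 |
| AC37 | Apr | 522 |
| AC37 | Jan | 104 |
| AC37 | Jul | 444 |
| AC38 | Sep | 738 |
| AC38 | Apr | 843 |
| AC38 | Jan | 808 |
| AC38 | Jul | 506 |
| AC39 | Sep | 326 |
| AC39 | Apr | 463 |
| AC39 | Jan | 495 |
| AC39 | Jul | 615 |

Each (account, column) pair becomes one row: 3 × 4 = 12 rows.
For example, (AC37, Sep) → balance=974.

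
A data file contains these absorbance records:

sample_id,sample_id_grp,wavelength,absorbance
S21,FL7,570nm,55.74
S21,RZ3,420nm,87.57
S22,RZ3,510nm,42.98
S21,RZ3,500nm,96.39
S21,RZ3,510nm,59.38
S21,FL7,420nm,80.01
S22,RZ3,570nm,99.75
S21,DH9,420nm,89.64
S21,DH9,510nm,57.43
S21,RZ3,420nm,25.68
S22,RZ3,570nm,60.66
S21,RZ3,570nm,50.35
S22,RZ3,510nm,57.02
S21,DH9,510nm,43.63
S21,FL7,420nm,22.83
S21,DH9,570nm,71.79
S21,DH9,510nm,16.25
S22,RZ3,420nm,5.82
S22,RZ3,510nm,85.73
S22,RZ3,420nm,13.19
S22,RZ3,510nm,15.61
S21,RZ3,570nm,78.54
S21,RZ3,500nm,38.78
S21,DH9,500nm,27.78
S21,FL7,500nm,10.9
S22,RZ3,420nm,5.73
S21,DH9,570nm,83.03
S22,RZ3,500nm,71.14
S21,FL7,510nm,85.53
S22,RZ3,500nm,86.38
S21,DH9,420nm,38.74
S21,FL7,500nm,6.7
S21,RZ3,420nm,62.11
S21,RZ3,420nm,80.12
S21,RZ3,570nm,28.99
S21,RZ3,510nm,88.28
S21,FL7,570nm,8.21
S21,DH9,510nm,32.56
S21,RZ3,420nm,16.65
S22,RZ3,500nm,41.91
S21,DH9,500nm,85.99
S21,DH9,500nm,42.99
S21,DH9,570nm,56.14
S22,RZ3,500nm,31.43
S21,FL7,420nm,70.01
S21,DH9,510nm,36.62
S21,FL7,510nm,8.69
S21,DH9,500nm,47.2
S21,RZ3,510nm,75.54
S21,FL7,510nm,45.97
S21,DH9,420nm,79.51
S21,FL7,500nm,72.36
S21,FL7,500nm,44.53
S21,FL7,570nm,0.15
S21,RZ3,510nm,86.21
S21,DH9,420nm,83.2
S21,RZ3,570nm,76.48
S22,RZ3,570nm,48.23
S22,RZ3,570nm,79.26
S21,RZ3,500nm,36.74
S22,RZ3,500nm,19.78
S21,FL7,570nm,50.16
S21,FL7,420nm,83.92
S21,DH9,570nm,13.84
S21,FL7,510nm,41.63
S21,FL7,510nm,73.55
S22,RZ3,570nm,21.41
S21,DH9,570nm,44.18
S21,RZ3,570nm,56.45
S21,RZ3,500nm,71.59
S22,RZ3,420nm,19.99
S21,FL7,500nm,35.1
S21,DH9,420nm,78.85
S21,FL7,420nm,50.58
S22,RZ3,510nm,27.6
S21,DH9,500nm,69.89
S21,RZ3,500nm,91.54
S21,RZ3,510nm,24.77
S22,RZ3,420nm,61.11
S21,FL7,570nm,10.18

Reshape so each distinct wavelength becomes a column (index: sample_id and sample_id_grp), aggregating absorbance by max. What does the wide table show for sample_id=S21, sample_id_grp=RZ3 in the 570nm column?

78.54

Rows with sample_id=S21, sample_id_grp=RZ3 and wavelength=570nm: absorbance values are 50.35, 78.54, 28.99, 76.48, 56.45.
max(50.35, 78.54, 28.99, 76.48, 56.45) = 78.54.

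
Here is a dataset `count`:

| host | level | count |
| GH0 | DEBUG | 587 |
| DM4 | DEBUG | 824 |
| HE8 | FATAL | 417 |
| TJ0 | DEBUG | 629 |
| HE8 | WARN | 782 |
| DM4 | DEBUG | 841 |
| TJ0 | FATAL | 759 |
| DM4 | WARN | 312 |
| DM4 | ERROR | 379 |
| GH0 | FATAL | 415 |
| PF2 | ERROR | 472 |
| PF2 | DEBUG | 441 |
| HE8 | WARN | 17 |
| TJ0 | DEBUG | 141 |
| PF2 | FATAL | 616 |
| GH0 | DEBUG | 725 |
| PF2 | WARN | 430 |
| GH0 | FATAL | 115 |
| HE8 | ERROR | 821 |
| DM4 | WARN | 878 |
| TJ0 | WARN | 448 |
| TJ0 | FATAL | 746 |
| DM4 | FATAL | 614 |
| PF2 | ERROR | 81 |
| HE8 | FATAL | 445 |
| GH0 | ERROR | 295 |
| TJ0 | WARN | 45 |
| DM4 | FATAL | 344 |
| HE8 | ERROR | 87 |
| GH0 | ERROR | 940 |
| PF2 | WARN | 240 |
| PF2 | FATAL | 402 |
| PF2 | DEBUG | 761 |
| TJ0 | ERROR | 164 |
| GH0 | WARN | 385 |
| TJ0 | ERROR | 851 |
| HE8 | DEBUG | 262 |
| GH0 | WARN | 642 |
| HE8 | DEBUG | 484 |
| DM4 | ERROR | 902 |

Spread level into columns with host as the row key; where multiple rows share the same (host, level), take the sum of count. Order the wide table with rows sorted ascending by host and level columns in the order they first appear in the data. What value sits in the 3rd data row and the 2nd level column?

862

With rows sorted ascending by host, row 3 is host=HE8. level columns in first-appearance order: DEBUG, FATAL, WARN, ERROR; column 2 is FATAL.
Long rows with host=HE8, level=FATAL: 417 + 445 = 862.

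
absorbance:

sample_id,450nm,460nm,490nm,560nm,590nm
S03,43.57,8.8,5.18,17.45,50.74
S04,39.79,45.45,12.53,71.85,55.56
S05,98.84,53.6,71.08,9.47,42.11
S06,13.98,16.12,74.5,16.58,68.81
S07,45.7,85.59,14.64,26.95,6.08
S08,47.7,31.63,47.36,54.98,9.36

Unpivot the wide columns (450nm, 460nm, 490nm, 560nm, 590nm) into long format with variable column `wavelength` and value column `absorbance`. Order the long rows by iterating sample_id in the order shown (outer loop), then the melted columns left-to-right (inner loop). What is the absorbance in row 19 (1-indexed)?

30 rows total (6 × 5). Row 19: index ⌊(19-1)/5⌋ = 3 into sample_id → S06; (19-1) mod 5 = 3 into the melted columns → 560nm.
So row 19 is (S06, 560nm, 16.58); absorbance = 16.58.

16.58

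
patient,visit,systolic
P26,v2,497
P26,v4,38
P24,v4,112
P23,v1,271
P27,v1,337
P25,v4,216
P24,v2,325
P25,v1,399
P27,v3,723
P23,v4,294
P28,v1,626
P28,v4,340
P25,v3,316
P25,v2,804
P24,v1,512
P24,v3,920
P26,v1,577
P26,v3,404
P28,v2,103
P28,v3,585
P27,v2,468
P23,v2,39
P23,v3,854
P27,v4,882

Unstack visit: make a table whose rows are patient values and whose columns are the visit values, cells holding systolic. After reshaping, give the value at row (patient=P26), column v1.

577

Wide layout: rows indexed by patient, columns are the 4 distinct visit values (v2, v4, v1, v3).
Cell (patient=P26, visit=v1) draws from the long row where patient=P26 and visit=v1, which has systolic=577.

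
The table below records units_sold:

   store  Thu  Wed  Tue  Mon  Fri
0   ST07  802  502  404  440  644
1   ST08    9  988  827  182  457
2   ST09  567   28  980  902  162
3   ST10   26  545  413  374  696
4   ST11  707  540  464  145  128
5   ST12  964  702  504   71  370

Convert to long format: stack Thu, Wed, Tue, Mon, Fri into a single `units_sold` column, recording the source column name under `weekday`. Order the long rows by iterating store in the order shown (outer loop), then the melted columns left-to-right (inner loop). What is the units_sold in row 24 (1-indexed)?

30 rows total (6 × 5). Row 24: index ⌊(24-1)/5⌋ = 4 into store → ST11; (24-1) mod 5 = 3 into the melted columns → Mon.
So row 24 is (ST11, Mon, 145); units_sold = 145.

145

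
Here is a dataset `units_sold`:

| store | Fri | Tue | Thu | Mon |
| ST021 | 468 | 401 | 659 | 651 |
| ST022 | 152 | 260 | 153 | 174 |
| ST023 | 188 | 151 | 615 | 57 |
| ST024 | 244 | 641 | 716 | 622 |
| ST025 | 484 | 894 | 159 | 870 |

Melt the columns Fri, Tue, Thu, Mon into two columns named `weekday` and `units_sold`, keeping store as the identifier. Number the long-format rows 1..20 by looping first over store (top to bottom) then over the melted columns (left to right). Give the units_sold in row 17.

484

20 rows total (5 × 4). Row 17: index ⌊(17-1)/4⌋ = 4 into store → ST025; (17-1) mod 4 = 0 into the melted columns → Fri.
So row 17 is (ST025, Fri, 484); units_sold = 484.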